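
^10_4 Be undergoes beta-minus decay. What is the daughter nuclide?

Beta-minus decay: mass number changes by +0, atomic number by +1.
A: 10 = 10; Z: 4 + 1 = 5.
Z = 5 is boron, so the daughter is ^10_5 B.

B-10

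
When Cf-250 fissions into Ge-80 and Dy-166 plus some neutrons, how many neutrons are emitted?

4

Conserve mass number: 250 = 80 + 166 + k, so k = 250 − 246 = 4.
Check atomic number: 98 = 32 + 66 + 0 = 98. ✓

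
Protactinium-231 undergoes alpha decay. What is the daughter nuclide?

Ac-227

Alpha decay: mass number changes by -4, atomic number by -2.
A: 231 − 4 = 227; Z: 91 − 2 = 89.
Z = 89 is actinium, so the daughter is actinium-227.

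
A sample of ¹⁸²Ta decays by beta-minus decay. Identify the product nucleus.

Beta-minus decay: mass number changes by +0, atomic number by +1.
A: 182 = 182; Z: 73 + 1 = 74.
Z = 74 is tungsten, so the daughter is ¹⁸²W.

W-182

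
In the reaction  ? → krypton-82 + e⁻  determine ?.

Conserve mass number: A = 82 + 0, so A = 82.
Conserve atomic number: Z = 36 − 1, so Z = 35.
Z = 35 is bromine, so the species is bromine-82.

Br-82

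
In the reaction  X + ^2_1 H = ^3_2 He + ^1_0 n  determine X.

Conserve mass number: A + 2 = 3 + 1, so A = 2.
Conserve atomic number: Z + 1 = 2 + 0, so Z = 1.
A = 2 and Z = 1 is ^2_1 H — a deuteron.

deuteron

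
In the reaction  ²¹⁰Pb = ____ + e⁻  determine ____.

Conserve mass number: 210 = A + 0, so A = 210.
Conserve atomic number: 82 = Z − 1, so Z = 83.
Z = 83 is bismuth, so the species is ²¹⁰Bi.

Bi-210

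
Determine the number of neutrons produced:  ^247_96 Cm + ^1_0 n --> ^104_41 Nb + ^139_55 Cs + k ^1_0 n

Conserve mass number: 248 = 104 + 139 + k, so k = 248 − 243 = 5.
Check atomic number: 96 = 41 + 55 + 0 = 96. ✓

5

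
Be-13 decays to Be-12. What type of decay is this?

neutron emission

ΔA = 12 − 13 = -1; ΔZ = 4 − 4 = +0.
A drops by 1 with Z unchanged — a neutron was emitted.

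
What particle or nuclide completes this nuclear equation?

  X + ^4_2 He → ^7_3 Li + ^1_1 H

alpha particle

Conserve mass number: A + 4 = 7 + 1, so A = 4.
Conserve atomic number: Z + 2 = 3 + 1, so Z = 2.
A = 4 and Z = 2 is ^4_2 He — an alpha particle.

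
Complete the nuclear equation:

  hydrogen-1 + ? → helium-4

Conserve mass number: 1 + A = 4, so A = 3.
Conserve atomic number: 1 + Z = 2, so Z = 1.
A = 3 and Z = 1 is hydrogen-3 — a triton.

triton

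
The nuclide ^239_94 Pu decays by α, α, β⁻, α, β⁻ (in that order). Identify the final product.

Start: (A, Z) = (239, 94).
After α: (235, 92).
After α: (231, 90).
After β⁻: (231, 91).
After α: (227, 89).
After β⁻: (227, 90).
Z = 90 is thorium.

Th-227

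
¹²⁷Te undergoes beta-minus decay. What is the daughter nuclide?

I-127

Beta-minus decay: mass number changes by +0, atomic number by +1.
A: 127 = 127; Z: 52 + 1 = 53.
Z = 53 is iodine, so the daughter is ¹²⁷I.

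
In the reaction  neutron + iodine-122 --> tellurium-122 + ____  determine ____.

proton

Conserve mass number: 1 + 122 = 122 + A, so A = 1.
Conserve atomic number: 0 + 53 = 52 + Z, so Z = 1.
A = 1 and Z = 1 is hydrogen-1 — a proton.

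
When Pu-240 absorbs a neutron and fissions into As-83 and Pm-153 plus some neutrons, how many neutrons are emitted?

5

Conserve mass number: 241 = 83 + 153 + k, so k = 241 − 236 = 5.
Check atomic number: 94 = 33 + 61 + 0 = 94. ✓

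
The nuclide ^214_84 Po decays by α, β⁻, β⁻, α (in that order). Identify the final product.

Start: (A, Z) = (214, 84).
After α: (210, 82).
After β⁻: (210, 83).
After β⁻: (210, 84).
After α: (206, 82).
Z = 82 is lead.

Pb-206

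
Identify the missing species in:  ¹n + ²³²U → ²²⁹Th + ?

Conserve mass number: 1 + 232 = 229 + A, so A = 4.
Conserve atomic number: 0 + 92 = 90 + Z, so Z = 2.
A = 4 and Z = 2 is ⁴He — an alpha particle.

alpha particle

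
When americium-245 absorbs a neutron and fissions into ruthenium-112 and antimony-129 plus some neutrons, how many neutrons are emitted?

5

Conserve mass number: 246 = 112 + 129 + k, so k = 246 − 241 = 5.
Check atomic number: 95 = 44 + 51 + 0 = 95. ✓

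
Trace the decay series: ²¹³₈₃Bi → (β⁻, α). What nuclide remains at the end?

Pb-209

Start: (A, Z) = (213, 83).
After β⁻: (213, 84).
After α: (209, 82).
Z = 82 is lead.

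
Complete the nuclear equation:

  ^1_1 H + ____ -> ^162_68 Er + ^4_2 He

Conserve mass number: 1 + A = 162 + 4, so A = 165.
Conserve atomic number: 1 + Z = 68 + 2, so Z = 69.
Z = 69 is thulium, so the species is ^165_69 Tm.

Tm-165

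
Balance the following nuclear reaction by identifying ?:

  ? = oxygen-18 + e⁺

F-18

Conserve mass number: A = 18 + 0, so A = 18.
Conserve atomic number: Z = 8 + 1, so Z = 9.
Z = 9 is fluorine, so the species is fluorine-18.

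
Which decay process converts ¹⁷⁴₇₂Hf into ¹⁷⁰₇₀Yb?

ΔA = 170 − 174 = -4; ΔZ = 70 − 72 = -2.
A drops by 4 and Z drops by 2 — the signature of alpha emission.

alpha decay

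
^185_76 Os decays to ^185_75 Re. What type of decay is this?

beta-plus decay or electron capture

ΔA = 185 − 185 = 0; ΔZ = 75 − 76 = -1.
A is unchanged and Z drops by 1 — a proton has become a neutron (β⁺ emission or electron capture).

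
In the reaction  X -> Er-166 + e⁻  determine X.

Conserve mass number: A = 166 + 0, so A = 166.
Conserve atomic number: Z = 68 − 1, so Z = 67.
Z = 67 is holmium, so the species is Ho-166.

Ho-166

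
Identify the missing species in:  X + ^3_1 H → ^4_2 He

proton

Conserve mass number: A + 3 = 4, so A = 1.
Conserve atomic number: Z + 1 = 2, so Z = 1.
A = 1 and Z = 1 is ^1_1 H — a proton.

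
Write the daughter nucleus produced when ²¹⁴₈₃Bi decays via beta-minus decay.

Beta-minus decay: mass number changes by +0, atomic number by +1.
A: 214 = 214; Z: 83 + 1 = 84.
Z = 84 is polonium, so the daughter is ²¹⁴₈₄Po.

Po-214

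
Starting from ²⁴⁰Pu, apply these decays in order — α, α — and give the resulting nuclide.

Start: (A, Z) = (240, 94).
After α: (236, 92).
After α: (232, 90).
Z = 90 is thorium.

Th-232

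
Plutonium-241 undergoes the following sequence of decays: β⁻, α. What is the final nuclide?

Np-237

Start: (A, Z) = (241, 94).
After β⁻: (241, 95).
After α: (237, 93).
Z = 93 is neptunium.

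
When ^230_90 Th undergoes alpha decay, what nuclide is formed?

Alpha decay: mass number changes by -4, atomic number by -2.
A: 230 − 4 = 226; Z: 90 − 2 = 88.
Z = 88 is radium, so the daughter is ^226_88 Ra.

Ra-226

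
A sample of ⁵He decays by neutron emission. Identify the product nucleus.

He-4

Neutron emission: mass number changes by -1, atomic number by +0.
A: 5 − 1 = 4; Z: 2 = 2.
Z = 2 is helium, so the daughter is ⁴He.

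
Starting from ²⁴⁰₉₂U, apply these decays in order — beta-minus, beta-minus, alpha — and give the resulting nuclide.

Start: (A, Z) = (240, 92).
After β⁻: (240, 93).
After β⁻: (240, 94).
After α: (236, 92).
Z = 92 is uranium.

U-236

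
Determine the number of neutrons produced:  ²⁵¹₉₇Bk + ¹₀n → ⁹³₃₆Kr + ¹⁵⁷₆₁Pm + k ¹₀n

Conserve mass number: 252 = 93 + 157 + k, so k = 252 − 250 = 2.
Check atomic number: 97 = 36 + 61 + 0 = 97. ✓

2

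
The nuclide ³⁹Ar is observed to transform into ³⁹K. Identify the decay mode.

beta-minus decay

ΔA = 39 − 39 = 0; ΔZ = 19 − 18 = +1.
A is unchanged and Z rises by 1 — a neutron has become a proton (β⁻ decay).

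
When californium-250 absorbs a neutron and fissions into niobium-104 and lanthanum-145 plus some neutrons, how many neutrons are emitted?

2

Conserve mass number: 251 = 104 + 145 + k, so k = 251 − 249 = 2.
Check atomic number: 98 = 41 + 57 + 0 = 98. ✓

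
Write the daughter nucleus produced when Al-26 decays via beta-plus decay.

Beta-plus decay: mass number changes by +0, atomic number by -1.
A: 26 = 26; Z: 13 − 1 = 12.
Z = 12 is magnesium, so the daughter is Mg-26.

Mg-26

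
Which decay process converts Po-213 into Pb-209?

ΔA = 209 − 213 = -4; ΔZ = 82 − 84 = -2.
A drops by 4 and Z drops by 2 — the signature of alpha emission.

alpha decay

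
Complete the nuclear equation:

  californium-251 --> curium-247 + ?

alpha particle

Conserve mass number: 251 = 247 + A, so A = 4.
Conserve atomic number: 98 = 96 + Z, so Z = 2.
A = 4 and Z = 2 is helium-4 — an alpha particle.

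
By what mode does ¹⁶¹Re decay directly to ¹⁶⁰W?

proton emission

ΔA = 160 − 161 = -1; ΔZ = 74 − 75 = -1.
A drops by 1 and Z drops by 1 — a proton was emitted.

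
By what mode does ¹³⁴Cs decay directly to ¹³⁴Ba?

ΔA = 134 − 134 = 0; ΔZ = 56 − 55 = +1.
A is unchanged and Z rises by 1 — a neutron has become a proton (β⁻ decay).

beta-minus decay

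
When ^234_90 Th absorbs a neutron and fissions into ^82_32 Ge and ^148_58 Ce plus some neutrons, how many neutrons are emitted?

Conserve mass number: 235 = 82 + 148 + k, so k = 235 − 230 = 5.
Check atomic number: 90 = 32 + 58 + 0 = 90. ✓

5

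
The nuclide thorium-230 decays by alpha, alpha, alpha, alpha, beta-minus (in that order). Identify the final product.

Bi-214

Start: (A, Z) = (230, 90).
After α: (226, 88).
After α: (222, 86).
After α: (218, 84).
After α: (214, 82).
After β⁻: (214, 83).
Z = 83 is bismuth.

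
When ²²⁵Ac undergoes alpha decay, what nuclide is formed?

Fr-221

Alpha decay: mass number changes by -4, atomic number by -2.
A: 225 − 4 = 221; Z: 89 − 2 = 87.
Z = 87 is francium, so the daughter is ²²¹Fr.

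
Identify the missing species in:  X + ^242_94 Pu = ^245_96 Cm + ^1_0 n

Conserve mass number: A + 242 = 245 + 1, so A = 4.
Conserve atomic number: Z + 94 = 96 + 0, so Z = 2.
A = 4 and Z = 2 is ^4_2 He — an alpha particle.

alpha particle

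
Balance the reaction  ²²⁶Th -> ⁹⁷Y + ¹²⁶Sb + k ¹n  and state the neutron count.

3

Conserve mass number: 226 = 97 + 126 + k, so k = 226 − 223 = 3.
Check atomic number: 90 = 39 + 51 + 0 = 90. ✓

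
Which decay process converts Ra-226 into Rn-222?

ΔA = 222 − 226 = -4; ΔZ = 86 − 88 = -2.
A drops by 4 and Z drops by 2 — the signature of alpha emission.

alpha decay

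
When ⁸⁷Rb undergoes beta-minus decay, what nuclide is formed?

Beta-minus decay: mass number changes by +0, atomic number by +1.
A: 87 = 87; Z: 37 + 1 = 38.
Z = 38 is strontium, so the daughter is ⁸⁷Sr.

Sr-87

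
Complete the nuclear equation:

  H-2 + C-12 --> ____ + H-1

C-13

Conserve mass number: 2 + 12 = A + 1, so A = 13.
Conserve atomic number: 1 + 6 = Z + 1, so Z = 6.
Z = 6 is carbon, so the species is C-13.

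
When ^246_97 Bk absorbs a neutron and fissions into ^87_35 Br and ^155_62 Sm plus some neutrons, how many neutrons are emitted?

5

Conserve mass number: 247 = 87 + 155 + k, so k = 247 − 242 = 5.
Check atomic number: 97 = 35 + 62 + 0 = 97. ✓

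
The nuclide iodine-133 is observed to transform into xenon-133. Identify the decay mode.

beta-minus decay

ΔA = 133 − 133 = 0; ΔZ = 54 − 53 = +1.
A is unchanged and Z rises by 1 — a neutron has become a proton (β⁻ decay).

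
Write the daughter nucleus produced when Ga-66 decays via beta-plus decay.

Beta-plus decay: mass number changes by +0, atomic number by -1.
A: 66 = 66; Z: 31 − 1 = 30.
Z = 30 is zinc, so the daughter is Zn-66.

Zn-66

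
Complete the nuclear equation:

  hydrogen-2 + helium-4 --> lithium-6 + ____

Conserve mass number: 2 + 4 = 6 + A, so A = 0.
Conserve atomic number: 1 + 2 = 3 + Z, so Z = 0.
A = 0 and Z = 0 is γ — a gamma ray.

gamma ray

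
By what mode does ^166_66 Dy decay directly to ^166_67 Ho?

ΔA = 166 − 166 = 0; ΔZ = 67 − 66 = +1.
A is unchanged and Z rises by 1 — a neutron has become a proton (β⁻ decay).

beta-minus decay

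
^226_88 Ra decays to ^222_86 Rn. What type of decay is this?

alpha decay

ΔA = 222 − 226 = -4; ΔZ = 86 − 88 = -2.
A drops by 4 and Z drops by 2 — the signature of alpha emission.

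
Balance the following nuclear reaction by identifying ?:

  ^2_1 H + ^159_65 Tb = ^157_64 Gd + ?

alpha particle

Conserve mass number: 2 + 159 = 157 + A, so A = 4.
Conserve atomic number: 1 + 65 = 64 + Z, so Z = 2.
A = 4 and Z = 2 is ^4_2 He — an alpha particle.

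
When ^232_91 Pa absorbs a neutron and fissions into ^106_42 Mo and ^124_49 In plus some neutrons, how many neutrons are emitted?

Conserve mass number: 233 = 106 + 124 + k, so k = 233 − 230 = 3.
Check atomic number: 91 = 42 + 49 + 0 = 91. ✓

3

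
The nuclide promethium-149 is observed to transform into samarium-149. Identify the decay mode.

beta-minus decay

ΔA = 149 − 149 = 0; ΔZ = 62 − 61 = +1.
A is unchanged and Z rises by 1 — a neutron has become a proton (β⁻ decay).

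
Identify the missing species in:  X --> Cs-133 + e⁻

Conserve mass number: A = 133 + 0, so A = 133.
Conserve atomic number: Z = 55 − 1, so Z = 54.
Z = 54 is xenon, so the species is Xe-133.

Xe-133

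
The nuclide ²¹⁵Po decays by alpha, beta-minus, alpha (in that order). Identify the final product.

Tl-207

Start: (A, Z) = (215, 84).
After α: (211, 82).
After β⁻: (211, 83).
After α: (207, 81).
Z = 81 is thallium.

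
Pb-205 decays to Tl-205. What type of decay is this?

beta-plus decay or electron capture

ΔA = 205 − 205 = 0; ΔZ = 81 − 82 = -1.
A is unchanged and Z drops by 1 — a proton has become a neutron (β⁺ emission or electron capture).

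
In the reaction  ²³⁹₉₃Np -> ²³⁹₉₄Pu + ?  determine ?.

Conserve mass number: 239 = 239 + A, so A = 0.
Conserve atomic number: 93 = 94 + Z, so Z = -1.
A = 0 and Z = -1 is ⁰₋₁e — a beta-minus particle.

beta-minus particle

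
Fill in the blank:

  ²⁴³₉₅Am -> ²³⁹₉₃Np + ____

Conserve mass number: 243 = 239 + A, so A = 4.
Conserve atomic number: 95 = 93 + Z, so Z = 2.
A = 4 and Z = 2 is ⁴₂He — an alpha particle.

alpha particle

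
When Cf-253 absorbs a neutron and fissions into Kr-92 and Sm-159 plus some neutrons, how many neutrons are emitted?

Conserve mass number: 254 = 92 + 159 + k, so k = 254 − 251 = 3.
Check atomic number: 98 = 36 + 62 + 0 = 98. ✓

3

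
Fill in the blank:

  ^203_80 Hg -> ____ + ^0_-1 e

Conserve mass number: 203 = A + 0, so A = 203.
Conserve atomic number: 80 = Z − 1, so Z = 81.
Z = 81 is thallium, so the species is ^203_81 Tl.

Tl-203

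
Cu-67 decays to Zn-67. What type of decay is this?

beta-minus decay

ΔA = 67 − 67 = 0; ΔZ = 30 − 29 = +1.
A is unchanged and Z rises by 1 — a neutron has become a proton (β⁻ decay).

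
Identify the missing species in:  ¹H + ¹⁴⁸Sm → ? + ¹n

Eu-148

Conserve mass number: 1 + 148 = A + 1, so A = 148.
Conserve atomic number: 1 + 62 = Z + 0, so Z = 63.
Z = 63 is europium, so the species is ¹⁴⁸Eu.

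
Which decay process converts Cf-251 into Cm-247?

alpha decay

ΔA = 247 − 251 = -4; ΔZ = 96 − 98 = -2.
A drops by 4 and Z drops by 2 — the signature of alpha emission.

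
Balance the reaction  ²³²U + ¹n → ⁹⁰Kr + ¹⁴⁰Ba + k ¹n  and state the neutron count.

Conserve mass number: 233 = 90 + 140 + k, so k = 233 − 230 = 3.
Check atomic number: 92 = 36 + 56 + 0 = 92. ✓

3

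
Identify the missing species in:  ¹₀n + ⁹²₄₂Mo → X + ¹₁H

Conserve mass number: 1 + 92 = A + 1, so A = 92.
Conserve atomic number: 0 + 42 = Z + 1, so Z = 41.
Z = 41 is niobium, so the species is ⁹²₄₁Nb.

Nb-92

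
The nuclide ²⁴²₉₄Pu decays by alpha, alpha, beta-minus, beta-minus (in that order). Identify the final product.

Start: (A, Z) = (242, 94).
After α: (238, 92).
After α: (234, 90).
After β⁻: (234, 91).
After β⁻: (234, 92).
Z = 92 is uranium.

U-234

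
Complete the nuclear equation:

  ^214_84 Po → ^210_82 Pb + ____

alpha particle

Conserve mass number: 214 = 210 + A, so A = 4.
Conserve atomic number: 84 = 82 + Z, so Z = 2.
A = 4 and Z = 2 is ^4_2 He — an alpha particle.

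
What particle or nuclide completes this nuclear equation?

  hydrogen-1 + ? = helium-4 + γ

triton

Conserve mass number: 1 + A = 4 + 0, so A = 3.
Conserve atomic number: 1 + Z = 2 + 0, so Z = 1.
A = 3 and Z = 1 is hydrogen-3 — a triton.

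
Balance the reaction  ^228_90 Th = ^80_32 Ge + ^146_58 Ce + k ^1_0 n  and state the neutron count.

2

Conserve mass number: 228 = 80 + 146 + k, so k = 228 − 226 = 2.
Check atomic number: 90 = 32 + 58 + 0 = 90. ✓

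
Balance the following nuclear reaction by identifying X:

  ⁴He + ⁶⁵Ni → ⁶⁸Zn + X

neutron

Conserve mass number: 4 + 65 = 68 + A, so A = 1.
Conserve atomic number: 2 + 28 = 30 + Z, so Z = 0.
A = 1 and Z = 0 is ¹n — a neutron.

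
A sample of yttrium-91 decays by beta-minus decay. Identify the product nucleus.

Beta-minus decay: mass number changes by +0, atomic number by +1.
A: 91 = 91; Z: 39 + 1 = 40.
Z = 40 is zirconium, so the daughter is zirconium-91.

Zr-91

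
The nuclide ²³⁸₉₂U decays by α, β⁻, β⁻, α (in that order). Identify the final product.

Th-230

Start: (A, Z) = (238, 92).
After α: (234, 90).
After β⁻: (234, 91).
After β⁻: (234, 92).
After α: (230, 90).
Z = 90 is thorium.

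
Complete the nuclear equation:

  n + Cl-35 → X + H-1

Conserve mass number: 1 + 35 = A + 1, so A = 35.
Conserve atomic number: 0 + 17 = Z + 1, so Z = 16.
Z = 16 is sulfur, so the species is S-35.

S-35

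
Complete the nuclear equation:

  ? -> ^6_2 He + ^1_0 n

He-7

Conserve mass number: A = 6 + 1, so A = 7.
Conserve atomic number: Z = 2 + 0, so Z = 2.
Z = 2 is helium, so the species is ^7_2 He.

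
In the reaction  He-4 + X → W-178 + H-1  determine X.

Ta-175

Conserve mass number: 4 + A = 178 + 1, so A = 175.
Conserve atomic number: 2 + Z = 74 + 1, so Z = 73.
Z = 73 is tantalum, so the species is Ta-175.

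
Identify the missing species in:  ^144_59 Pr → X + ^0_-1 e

Conserve mass number: 144 = A + 0, so A = 144.
Conserve atomic number: 59 = Z − 1, so Z = 60.
Z = 60 is neodymium, so the species is ^144_60 Nd.

Nd-144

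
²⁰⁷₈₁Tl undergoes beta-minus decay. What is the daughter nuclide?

Pb-207

Beta-minus decay: mass number changes by +0, atomic number by +1.
A: 207 = 207; Z: 81 + 1 = 82.
Z = 82 is lead, so the daughter is ²⁰⁷₈₂Pb.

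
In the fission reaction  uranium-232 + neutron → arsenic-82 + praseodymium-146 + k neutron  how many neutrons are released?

Conserve mass number: 233 = 82 + 146 + k, so k = 233 − 228 = 5.
Check atomic number: 92 = 33 + 59 + 0 = 92. ✓

5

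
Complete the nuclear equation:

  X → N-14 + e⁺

O-14

Conserve mass number: A = 14 + 0, so A = 14.
Conserve atomic number: Z = 7 + 1, so Z = 8.
Z = 8 is oxygen, so the species is O-14.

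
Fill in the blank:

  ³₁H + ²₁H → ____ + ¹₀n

Conserve mass number: 3 + 2 = A + 1, so A = 4.
Conserve atomic number: 1 + 1 = Z + 0, so Z = 2.
A = 4 and Z = 2 is ⁴₂He — an alpha particle.

He-4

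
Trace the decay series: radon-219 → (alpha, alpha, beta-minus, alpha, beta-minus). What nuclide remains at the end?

Pb-207

Start: (A, Z) = (219, 86).
After α: (215, 84).
After α: (211, 82).
After β⁻: (211, 83).
After α: (207, 81).
After β⁻: (207, 82).
Z = 82 is lead.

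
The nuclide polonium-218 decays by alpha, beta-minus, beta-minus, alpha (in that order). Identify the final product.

Start: (A, Z) = (218, 84).
After α: (214, 82).
After β⁻: (214, 83).
After β⁻: (214, 84).
After α: (210, 82).
Z = 82 is lead.

Pb-210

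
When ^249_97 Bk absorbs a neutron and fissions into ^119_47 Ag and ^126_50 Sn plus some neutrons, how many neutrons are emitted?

Conserve mass number: 250 = 119 + 126 + k, so k = 250 − 245 = 5.
Check atomic number: 97 = 47 + 50 + 0 = 97. ✓

5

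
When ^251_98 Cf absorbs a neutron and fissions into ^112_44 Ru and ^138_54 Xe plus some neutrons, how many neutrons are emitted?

Conserve mass number: 252 = 112 + 138 + k, so k = 252 − 250 = 2.
Check atomic number: 98 = 44 + 54 + 0 = 98. ✓

2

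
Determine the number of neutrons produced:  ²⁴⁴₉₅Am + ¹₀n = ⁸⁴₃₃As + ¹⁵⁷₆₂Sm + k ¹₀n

4

Conserve mass number: 245 = 84 + 157 + k, so k = 245 − 241 = 4.
Check atomic number: 95 = 33 + 62 + 0 = 95. ✓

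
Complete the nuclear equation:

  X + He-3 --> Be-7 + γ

alpha particle

Conserve mass number: A + 3 = 7 + 0, so A = 4.
Conserve atomic number: Z + 2 = 4 + 0, so Z = 2.
A = 4 and Z = 2 is He-4 — an alpha particle.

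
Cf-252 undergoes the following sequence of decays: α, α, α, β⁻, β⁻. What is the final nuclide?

Start: (A, Z) = (252, 98).
After α: (248, 96).
After α: (244, 94).
After α: (240, 92).
After β⁻: (240, 93).
After β⁻: (240, 94).
Z = 94 is plutonium.

Pu-240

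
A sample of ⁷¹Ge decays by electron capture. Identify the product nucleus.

Electron capture: mass number changes by +0, atomic number by -1.
A: 71 = 71; Z: 32 − 1 = 31.
Z = 31 is gallium, so the daughter is ⁷¹Ga.

Ga-71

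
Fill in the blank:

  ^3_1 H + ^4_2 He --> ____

Conserve mass number: 3 + 4 = A, so A = 7.
Conserve atomic number: 1 + 2 = Z, so Z = 3.
Z = 3 is lithium, so the species is ^7_3 Li.

Li-7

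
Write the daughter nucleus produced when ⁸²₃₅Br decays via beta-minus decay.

Kr-82

Beta-minus decay: mass number changes by +0, atomic number by +1.
A: 82 = 82; Z: 35 + 1 = 36.
Z = 36 is krypton, so the daughter is ⁸²₃₆Kr.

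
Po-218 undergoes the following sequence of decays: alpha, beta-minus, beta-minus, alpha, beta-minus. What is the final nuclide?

Start: (A, Z) = (218, 84).
After α: (214, 82).
After β⁻: (214, 83).
After β⁻: (214, 84).
After α: (210, 82).
After β⁻: (210, 83).
Z = 83 is bismuth.

Bi-210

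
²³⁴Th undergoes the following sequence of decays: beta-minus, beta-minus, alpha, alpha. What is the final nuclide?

Ra-226

Start: (A, Z) = (234, 90).
After β⁻: (234, 91).
After β⁻: (234, 92).
After α: (230, 90).
After α: (226, 88).
Z = 88 is radium.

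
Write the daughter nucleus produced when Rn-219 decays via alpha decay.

Po-215

Alpha decay: mass number changes by -4, atomic number by -2.
A: 219 − 4 = 215; Z: 86 − 2 = 84.
Z = 84 is polonium, so the daughter is Po-215.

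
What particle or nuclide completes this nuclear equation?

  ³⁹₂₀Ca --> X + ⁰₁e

K-39

Conserve mass number: 39 = A + 0, so A = 39.
Conserve atomic number: 20 = Z + 1, so Z = 19.
Z = 19 is potassium, so the species is ³⁹₁₉K.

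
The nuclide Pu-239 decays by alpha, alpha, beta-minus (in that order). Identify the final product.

Pa-231

Start: (A, Z) = (239, 94).
After α: (235, 92).
After α: (231, 90).
After β⁻: (231, 91).
Z = 91 is protactinium.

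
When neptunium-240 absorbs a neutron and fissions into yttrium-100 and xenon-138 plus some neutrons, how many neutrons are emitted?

Conserve mass number: 241 = 100 + 138 + k, so k = 241 − 238 = 3.
Check atomic number: 93 = 39 + 54 + 0 = 93. ✓

3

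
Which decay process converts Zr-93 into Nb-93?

ΔA = 93 − 93 = 0; ΔZ = 41 − 40 = +1.
A is unchanged and Z rises by 1 — a neutron has become a proton (β⁻ decay).

beta-minus decay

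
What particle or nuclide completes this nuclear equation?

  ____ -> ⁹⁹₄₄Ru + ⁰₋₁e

Conserve mass number: A = 99 + 0, so A = 99.
Conserve atomic number: Z = 44 − 1, so Z = 43.
Z = 43 is technetium, so the species is ⁹⁹₄₃Tc.

Tc-99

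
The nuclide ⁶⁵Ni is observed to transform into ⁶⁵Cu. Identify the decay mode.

beta-minus decay

ΔA = 65 − 65 = 0; ΔZ = 29 − 28 = +1.
A is unchanged and Z rises by 1 — a neutron has become a proton (β⁻ decay).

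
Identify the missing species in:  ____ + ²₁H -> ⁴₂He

Conserve mass number: A + 2 = 4, so A = 2.
Conserve atomic number: Z + 1 = 2, so Z = 1.
A = 2 and Z = 1 is ²₁H — a deuteron.

deuteron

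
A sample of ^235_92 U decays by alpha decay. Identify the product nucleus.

Alpha decay: mass number changes by -4, atomic number by -2.
A: 235 − 4 = 231; Z: 92 − 2 = 90.
Z = 90 is thorium, so the daughter is ^231_90 Th.

Th-231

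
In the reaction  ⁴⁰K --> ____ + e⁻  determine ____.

Ca-40

Conserve mass number: 40 = A + 0, so A = 40.
Conserve atomic number: 19 = Z − 1, so Z = 20.
Z = 20 is calcium, so the species is ⁴⁰Ca.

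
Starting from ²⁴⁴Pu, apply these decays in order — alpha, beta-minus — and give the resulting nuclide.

Start: (A, Z) = (244, 94).
After α: (240, 92).
After β⁻: (240, 93).
Z = 93 is neptunium.

Np-240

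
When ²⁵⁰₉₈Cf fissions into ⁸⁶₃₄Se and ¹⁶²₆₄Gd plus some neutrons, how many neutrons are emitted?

2

Conserve mass number: 250 = 86 + 162 + k, so k = 250 − 248 = 2.
Check atomic number: 98 = 34 + 64 + 0 = 98. ✓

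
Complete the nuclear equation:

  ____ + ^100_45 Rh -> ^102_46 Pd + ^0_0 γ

deuteron

Conserve mass number: A + 100 = 102 + 0, so A = 2.
Conserve atomic number: Z + 45 = 46 + 0, so Z = 1.
A = 2 and Z = 1 is ^2_1 H — a deuteron.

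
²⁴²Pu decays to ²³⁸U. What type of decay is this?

alpha decay

ΔA = 238 − 242 = -4; ΔZ = 92 − 94 = -2.
A drops by 4 and Z drops by 2 — the signature of alpha emission.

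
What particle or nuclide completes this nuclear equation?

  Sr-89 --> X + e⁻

Y-89

Conserve mass number: 89 = A + 0, so A = 89.
Conserve atomic number: 38 = Z − 1, so Z = 39.
Z = 39 is yttrium, so the species is Y-89.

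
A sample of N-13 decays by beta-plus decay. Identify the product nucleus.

Beta-plus decay: mass number changes by +0, atomic number by -1.
A: 13 = 13; Z: 7 − 1 = 6.
Z = 6 is carbon, so the daughter is C-13.

C-13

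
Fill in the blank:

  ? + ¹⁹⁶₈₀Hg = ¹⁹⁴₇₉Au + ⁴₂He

Conserve mass number: A + 196 = 194 + 4, so A = 2.
Conserve atomic number: Z + 80 = 79 + 2, so Z = 1.
A = 2 and Z = 1 is ²₁H — a deuteron.

deuteron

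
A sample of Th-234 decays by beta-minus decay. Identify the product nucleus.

Pa-234

Beta-minus decay: mass number changes by +0, atomic number by +1.
A: 234 = 234; Z: 90 + 1 = 91.
Z = 91 is protactinium, so the daughter is Pa-234.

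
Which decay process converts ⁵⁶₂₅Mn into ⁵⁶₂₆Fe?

ΔA = 56 − 56 = 0; ΔZ = 26 − 25 = +1.
A is unchanged and Z rises by 1 — a neutron has become a proton (β⁻ decay).

beta-minus decay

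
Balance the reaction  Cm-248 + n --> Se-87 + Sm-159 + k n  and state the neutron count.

Conserve mass number: 249 = 87 + 159 + k, so k = 249 − 246 = 3.
Check atomic number: 96 = 34 + 62 + 0 = 96. ✓

3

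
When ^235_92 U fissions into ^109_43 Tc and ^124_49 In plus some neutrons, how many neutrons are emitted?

Conserve mass number: 235 = 109 + 124 + k, so k = 235 − 233 = 2.
Check atomic number: 92 = 43 + 49 + 0 = 92. ✓

2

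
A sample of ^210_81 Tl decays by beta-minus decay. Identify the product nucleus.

Beta-minus decay: mass number changes by +0, atomic number by +1.
A: 210 = 210; Z: 81 + 1 = 82.
Z = 82 is lead, so the daughter is ^210_82 Pb.

Pb-210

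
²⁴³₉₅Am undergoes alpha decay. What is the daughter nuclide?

Alpha decay: mass number changes by -4, atomic number by -2.
A: 243 − 4 = 239; Z: 95 − 2 = 93.
Z = 93 is neptunium, so the daughter is ²³⁹₉₃Np.

Np-239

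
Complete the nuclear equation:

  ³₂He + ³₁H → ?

Li-6

Conserve mass number: 3 + 3 = A, so A = 6.
Conserve atomic number: 2 + 1 = Z, so Z = 3.
Z = 3 is lithium, so the species is ⁶₃Li.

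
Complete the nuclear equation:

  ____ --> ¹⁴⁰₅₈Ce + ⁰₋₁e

Conserve mass number: A = 140 + 0, so A = 140.
Conserve atomic number: Z = 58 − 1, so Z = 57.
Z = 57 is lanthanum, so the species is ¹⁴⁰₅₇La.

La-140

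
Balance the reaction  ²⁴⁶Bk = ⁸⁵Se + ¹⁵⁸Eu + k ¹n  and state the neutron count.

Conserve mass number: 246 = 85 + 158 + k, so k = 246 − 243 = 3.
Check atomic number: 97 = 34 + 63 + 0 = 97. ✓

3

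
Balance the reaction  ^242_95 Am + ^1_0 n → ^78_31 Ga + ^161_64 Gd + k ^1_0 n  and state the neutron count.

4

Conserve mass number: 243 = 78 + 161 + k, so k = 243 − 239 = 4.
Check atomic number: 95 = 31 + 64 + 0 = 95. ✓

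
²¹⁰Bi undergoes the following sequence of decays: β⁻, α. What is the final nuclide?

Pb-206

Start: (A, Z) = (210, 83).
After β⁻: (210, 84).
After α: (206, 82).
Z = 82 is lead.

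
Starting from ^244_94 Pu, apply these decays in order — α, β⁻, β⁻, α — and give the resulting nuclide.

U-236

Start: (A, Z) = (244, 94).
After α: (240, 92).
After β⁻: (240, 93).
After β⁻: (240, 94).
After α: (236, 92).
Z = 92 is uranium.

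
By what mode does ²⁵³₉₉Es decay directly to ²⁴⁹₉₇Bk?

ΔA = 249 − 253 = -4; ΔZ = 97 − 99 = -2.
A drops by 4 and Z drops by 2 — the signature of alpha emission.

alpha decay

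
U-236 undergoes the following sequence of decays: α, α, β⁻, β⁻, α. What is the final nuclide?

Ra-224

Start: (A, Z) = (236, 92).
After α: (232, 90).
After α: (228, 88).
After β⁻: (228, 89).
After β⁻: (228, 90).
After α: (224, 88).
Z = 88 is radium.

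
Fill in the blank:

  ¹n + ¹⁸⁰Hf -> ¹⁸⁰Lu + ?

Conserve mass number: 1 + 180 = 180 + A, so A = 1.
Conserve atomic number: 0 + 72 = 71 + Z, so Z = 1.
A = 1 and Z = 1 is ¹H — a proton.

proton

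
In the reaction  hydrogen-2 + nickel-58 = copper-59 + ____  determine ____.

Conserve mass number: 2 + 58 = 59 + A, so A = 1.
Conserve atomic number: 1 + 28 = 29 + Z, so Z = 0.
A = 1 and Z = 0 is neutron — a neutron.

neutron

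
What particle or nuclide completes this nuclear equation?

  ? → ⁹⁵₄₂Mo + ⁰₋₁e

Conserve mass number: A = 95 + 0, so A = 95.
Conserve atomic number: Z = 42 − 1, so Z = 41.
Z = 41 is niobium, so the species is ⁹⁵₄₁Nb.

Nb-95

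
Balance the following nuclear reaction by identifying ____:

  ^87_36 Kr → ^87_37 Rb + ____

beta-minus particle

Conserve mass number: 87 = 87 + A, so A = 0.
Conserve atomic number: 36 = 37 + Z, so Z = -1.
A = 0 and Z = -1 is ^0_-1 e — a beta-minus particle.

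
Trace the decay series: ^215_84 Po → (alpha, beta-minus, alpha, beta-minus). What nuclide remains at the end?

Start: (A, Z) = (215, 84).
After α: (211, 82).
After β⁻: (211, 83).
After α: (207, 81).
After β⁻: (207, 82).
Z = 82 is lead.

Pb-207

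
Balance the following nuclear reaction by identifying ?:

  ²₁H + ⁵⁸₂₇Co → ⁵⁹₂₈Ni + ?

neutron

Conserve mass number: 2 + 58 = 59 + A, so A = 1.
Conserve atomic number: 1 + 27 = 28 + Z, so Z = 0.
A = 1 and Z = 0 is ¹₀n — a neutron.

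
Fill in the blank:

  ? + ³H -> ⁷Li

alpha particle

Conserve mass number: A + 3 = 7, so A = 4.
Conserve atomic number: Z + 1 = 3, so Z = 2.
A = 4 and Z = 2 is ⁴He — an alpha particle.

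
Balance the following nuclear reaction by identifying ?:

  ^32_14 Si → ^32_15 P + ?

beta-minus particle

Conserve mass number: 32 = 32 + A, so A = 0.
Conserve atomic number: 14 = 15 + Z, so Z = -1.
A = 0 and Z = -1 is ^0_-1 e — a beta-minus particle.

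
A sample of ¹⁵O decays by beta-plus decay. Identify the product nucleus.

Beta-plus decay: mass number changes by +0, atomic number by -1.
A: 15 = 15; Z: 8 − 1 = 7.
Z = 7 is nitrogen, so the daughter is ¹⁵N.

N-15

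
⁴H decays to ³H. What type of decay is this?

neutron emission

ΔA = 3 − 4 = -1; ΔZ = 1 − 1 = +0.
A drops by 1 with Z unchanged — a neutron was emitted.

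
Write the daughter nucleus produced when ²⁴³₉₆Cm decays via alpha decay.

Alpha decay: mass number changes by -4, atomic number by -2.
A: 243 − 4 = 239; Z: 96 − 2 = 94.
Z = 94 is plutonium, so the daughter is ²³⁹₉₄Pu.

Pu-239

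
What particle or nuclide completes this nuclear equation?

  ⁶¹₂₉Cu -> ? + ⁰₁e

Conserve mass number: 61 = A + 0, so A = 61.
Conserve atomic number: 29 = Z + 1, so Z = 28.
Z = 28 is nickel, so the species is ⁶¹₂₈Ni.

Ni-61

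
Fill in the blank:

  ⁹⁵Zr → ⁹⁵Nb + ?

beta-minus particle

Conserve mass number: 95 = 95 + A, so A = 0.
Conserve atomic number: 40 = 41 + Z, so Z = -1.
A = 0 and Z = -1 is e⁻ — a beta-minus particle.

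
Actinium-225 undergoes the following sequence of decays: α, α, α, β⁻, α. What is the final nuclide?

Pb-209

Start: (A, Z) = (225, 89).
After α: (221, 87).
After α: (217, 85).
After α: (213, 83).
After β⁻: (213, 84).
After α: (209, 82).
Z = 82 is lead.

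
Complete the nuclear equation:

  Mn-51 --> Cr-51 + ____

positron

Conserve mass number: 51 = 51 + A, so A = 0.
Conserve atomic number: 25 = 24 + Z, so Z = 1.
A = 0 and Z = 1 is e⁺ — a positron.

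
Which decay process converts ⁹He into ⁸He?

neutron emission

ΔA = 8 − 9 = -1; ΔZ = 2 − 2 = +0.
A drops by 1 with Z unchanged — a neutron was emitted.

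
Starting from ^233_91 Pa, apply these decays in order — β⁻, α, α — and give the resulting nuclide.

Ra-225

Start: (A, Z) = (233, 91).
After β⁻: (233, 92).
After α: (229, 90).
After α: (225, 88).
Z = 88 is radium.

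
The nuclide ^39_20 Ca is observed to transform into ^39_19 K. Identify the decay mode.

ΔA = 39 − 39 = 0; ΔZ = 19 − 20 = -1.
A is unchanged and Z drops by 1 — a proton has become a neutron (β⁺ emission or electron capture).

beta-plus decay or electron capture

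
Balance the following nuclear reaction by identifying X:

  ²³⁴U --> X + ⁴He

Conserve mass number: 234 = A + 4, so A = 230.
Conserve atomic number: 92 = Z + 2, so Z = 90.
Z = 90 is thorium, so the species is ²³⁰Th.

Th-230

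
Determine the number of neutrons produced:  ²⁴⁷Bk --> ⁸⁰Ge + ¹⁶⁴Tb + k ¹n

Conserve mass number: 247 = 80 + 164 + k, so k = 247 − 244 = 3.
Check atomic number: 97 = 32 + 65 + 0 = 97. ✓

3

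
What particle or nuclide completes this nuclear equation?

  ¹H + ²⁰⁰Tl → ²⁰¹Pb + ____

Conserve mass number: 1 + 200 = 201 + A, so A = 0.
Conserve atomic number: 1 + 81 = 82 + Z, so Z = 0.
A = 0 and Z = 0 is γ — a gamma ray.

gamma ray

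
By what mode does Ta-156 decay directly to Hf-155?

ΔA = 155 − 156 = -1; ΔZ = 72 − 73 = -1.
A drops by 1 and Z drops by 1 — a proton was emitted.

proton emission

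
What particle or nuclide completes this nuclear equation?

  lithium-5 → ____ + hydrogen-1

Conserve mass number: 5 = A + 1, so A = 4.
Conserve atomic number: 3 = Z + 1, so Z = 2.
A = 4 and Z = 2 is helium-4 — an alpha particle.

He-4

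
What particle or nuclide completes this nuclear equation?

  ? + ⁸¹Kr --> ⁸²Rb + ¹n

deuteron

Conserve mass number: A + 81 = 82 + 1, so A = 2.
Conserve atomic number: Z + 36 = 37 + 0, so Z = 1.
A = 2 and Z = 1 is ²H — a deuteron.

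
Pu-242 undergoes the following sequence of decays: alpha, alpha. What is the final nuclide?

Th-234

Start: (A, Z) = (242, 94).
After α: (238, 92).
After α: (234, 90).
Z = 90 is thorium.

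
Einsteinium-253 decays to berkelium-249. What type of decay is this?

ΔA = 249 − 253 = -4; ΔZ = 97 − 99 = -2.
A drops by 4 and Z drops by 2 — the signature of alpha emission.

alpha decay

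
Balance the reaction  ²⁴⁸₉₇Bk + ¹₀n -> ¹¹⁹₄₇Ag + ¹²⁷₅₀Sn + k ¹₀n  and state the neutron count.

Conserve mass number: 249 = 119 + 127 + k, so k = 249 − 246 = 3.
Check atomic number: 97 = 47 + 50 + 0 = 97. ✓

3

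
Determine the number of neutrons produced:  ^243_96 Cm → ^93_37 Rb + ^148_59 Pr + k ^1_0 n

2

Conserve mass number: 243 = 93 + 148 + k, so k = 243 − 241 = 2.
Check atomic number: 96 = 37 + 59 + 0 = 96. ✓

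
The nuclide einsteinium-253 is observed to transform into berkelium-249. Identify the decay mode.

alpha decay

ΔA = 249 − 253 = -4; ΔZ = 97 − 99 = -2.
A drops by 4 and Z drops by 2 — the signature of alpha emission.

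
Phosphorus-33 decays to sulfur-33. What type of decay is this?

ΔA = 33 − 33 = 0; ΔZ = 16 − 15 = +1.
A is unchanged and Z rises by 1 — a neutron has become a proton (β⁻ decay).

beta-minus decay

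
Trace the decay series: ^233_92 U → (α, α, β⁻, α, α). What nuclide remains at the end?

Start: (A, Z) = (233, 92).
After α: (229, 90).
After α: (225, 88).
After β⁻: (225, 89).
After α: (221, 87).
After α: (217, 85).
Z = 85 is astatine.

At-217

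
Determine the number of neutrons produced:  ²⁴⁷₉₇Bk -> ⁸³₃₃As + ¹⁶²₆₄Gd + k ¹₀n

2

Conserve mass number: 247 = 83 + 162 + k, so k = 247 − 245 = 2.
Check atomic number: 97 = 33 + 64 + 0 = 97. ✓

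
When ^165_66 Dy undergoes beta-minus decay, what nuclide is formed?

Ho-165

Beta-minus decay: mass number changes by +0, atomic number by +1.
A: 165 = 165; Z: 66 + 1 = 67.
Z = 67 is holmium, so the daughter is ^165_67 Ho.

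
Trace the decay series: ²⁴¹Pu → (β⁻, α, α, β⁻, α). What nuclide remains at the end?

Start: (A, Z) = (241, 94).
After β⁻: (241, 95).
After α: (237, 93).
After α: (233, 91).
After β⁻: (233, 92).
After α: (229, 90).
Z = 90 is thorium.

Th-229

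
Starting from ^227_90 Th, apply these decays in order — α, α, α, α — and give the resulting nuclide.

Pb-211

Start: (A, Z) = (227, 90).
After α: (223, 88).
After α: (219, 86).
After α: (215, 84).
After α: (211, 82).
Z = 82 is lead.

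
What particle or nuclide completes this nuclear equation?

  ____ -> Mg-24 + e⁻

Na-24

Conserve mass number: A = 24 + 0, so A = 24.
Conserve atomic number: Z = 12 − 1, so Z = 11.
Z = 11 is sodium, so the species is Na-24.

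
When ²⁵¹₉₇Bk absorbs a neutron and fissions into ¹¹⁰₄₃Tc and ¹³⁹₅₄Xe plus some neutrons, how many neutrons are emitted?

3

Conserve mass number: 252 = 110 + 139 + k, so k = 252 − 249 = 3.
Check atomic number: 97 = 43 + 54 + 0 = 97. ✓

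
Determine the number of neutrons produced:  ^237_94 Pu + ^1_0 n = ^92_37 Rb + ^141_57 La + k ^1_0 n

5

Conserve mass number: 238 = 92 + 141 + k, so k = 238 − 233 = 5.
Check atomic number: 94 = 37 + 57 + 0 = 94. ✓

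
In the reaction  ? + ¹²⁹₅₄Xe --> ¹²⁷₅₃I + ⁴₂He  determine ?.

deuteron

Conserve mass number: A + 129 = 127 + 4, so A = 2.
Conserve atomic number: Z + 54 = 53 + 2, so Z = 1.
A = 2 and Z = 1 is ²₁H — a deuteron.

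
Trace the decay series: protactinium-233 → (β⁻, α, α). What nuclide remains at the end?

Start: (A, Z) = (233, 91).
After β⁻: (233, 92).
After α: (229, 90).
After α: (225, 88).
Z = 88 is radium.

Ra-225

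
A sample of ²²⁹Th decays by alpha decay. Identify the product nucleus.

Ra-225

Alpha decay: mass number changes by -4, atomic number by -2.
A: 229 − 4 = 225; Z: 90 − 2 = 88.
Z = 88 is radium, so the daughter is ²²⁵Ra.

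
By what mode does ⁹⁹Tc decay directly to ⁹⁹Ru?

ΔA = 99 − 99 = 0; ΔZ = 44 − 43 = +1.
A is unchanged and Z rises by 1 — a neutron has become a proton (β⁻ decay).

beta-minus decay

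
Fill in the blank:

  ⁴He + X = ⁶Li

deuteron

Conserve mass number: 4 + A = 6, so A = 2.
Conserve atomic number: 2 + Z = 3, so Z = 1.
A = 2 and Z = 1 is ²H — a deuteron.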